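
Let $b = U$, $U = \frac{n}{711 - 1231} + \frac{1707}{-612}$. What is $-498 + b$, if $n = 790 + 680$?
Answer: $- \frac{667795}{1326} \approx -503.62$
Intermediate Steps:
$n = 1470$
$U = - \frac{7447}{1326}$ ($U = \frac{1470}{711 - 1231} + \frac{1707}{-612} = \frac{1470}{711 - 1231} + 1707 \left(- \frac{1}{612}\right) = \frac{1470}{-520} - \frac{569}{204} = 1470 \left(- \frac{1}{520}\right) - \frac{569}{204} = - \frac{147}{52} - \frac{569}{204} = - \frac{7447}{1326} \approx -5.6161$)
$b = - \frac{7447}{1326} \approx -5.6161$
$-498 + b = -498 - \frac{7447}{1326} = - \frac{667795}{1326}$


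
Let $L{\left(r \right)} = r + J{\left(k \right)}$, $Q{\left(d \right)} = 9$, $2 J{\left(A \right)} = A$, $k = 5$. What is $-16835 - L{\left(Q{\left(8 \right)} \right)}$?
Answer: $- \frac{33693}{2} \approx -16847.0$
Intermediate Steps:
$J{\left(A \right)} = \frac{A}{2}$
$L{\left(r \right)} = \frac{5}{2} + r$ ($L{\left(r \right)} = r + \frac{1}{2} \cdot 5 = r + \frac{5}{2} = \frac{5}{2} + r$)
$-16835 - L{\left(Q{\left(8 \right)} \right)} = -16835 - \left(\frac{5}{2} + 9\right) = -16835 - \frac{23}{2} = - \frac{33693}{2}$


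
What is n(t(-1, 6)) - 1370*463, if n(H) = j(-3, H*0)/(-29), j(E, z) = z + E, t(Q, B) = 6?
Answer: -18394987/29 ≈ -6.3431e+5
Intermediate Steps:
j(E, z) = E + z
n(H) = 3/29 (n(H) = (-3 + H*0)/(-29) = (-3 + 0)*(-1/29) = -3*(-1/29) = 3/29)
n(t(-1, 6)) - 1370*463 = 3/29 - 1370*463 = 3/29 - 634310 = -18394987/29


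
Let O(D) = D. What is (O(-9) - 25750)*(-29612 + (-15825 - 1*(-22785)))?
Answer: 583492868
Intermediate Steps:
(O(-9) - 25750)*(-29612 + (-15825 - 1*(-22785))) = (-9 - 25750)*(-29612 + (-15825 - 1*(-22785))) = -25759*(-29612 + (-15825 + 22785)) = -25759*(-29612 + 6960) = -25759*(-22652) = 583492868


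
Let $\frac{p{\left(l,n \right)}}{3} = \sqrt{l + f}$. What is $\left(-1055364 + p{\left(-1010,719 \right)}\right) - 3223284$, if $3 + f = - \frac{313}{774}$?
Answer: $-4278648 + \frac{25 i \sqrt{107930}}{86} \approx -4.2786 \cdot 10^{6} + 95.502 i$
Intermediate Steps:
$f = - \frac{2635}{774}$ ($f = -3 - \frac{313}{774} = - \frac{2635}{774} \approx -3.4044$)
$p{\left(l,n \right)} = 3 \sqrt{- \frac{2635}{774} + l}$ ($p{\left(l,n \right)} = 3 \sqrt{l - \frac{2635}{774}} = 3 \sqrt{- \frac{2635}{774} + l}$)
$\left(-1055364 + p{\left(-1010,719 \right)}\right) - 3223284 = \left(-1055364 + \frac{\sqrt{-226610 + 66564 \left(-1010\right)}}{86}\right) - 3223284 = \left(-1055364 + \frac{\sqrt{-226610 - 67229640}}{86}\right) - 3223284 = \left(-1055364 + \frac{\sqrt{-67456250}}{86}\right) - 3223284 = \left(-1055364 + \frac{25 i \sqrt{107930}}{86}\right) - 3223284 = -4278648 + \frac{25 i \sqrt{107930}}{86}$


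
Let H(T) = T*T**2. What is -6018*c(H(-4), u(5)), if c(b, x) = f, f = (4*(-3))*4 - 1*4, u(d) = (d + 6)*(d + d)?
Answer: 312936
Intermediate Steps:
H(T) = T**3
u(d) = 2*d*(6 + d) (u(d) = (6 + d)*(2*d) = 2*d*(6 + d))
f = -52 (f = -12*4 - 4 = -48 - 4 = -52)
c(b, x) = -52
-6018*c(H(-4), u(5)) = -6018*(-52) = 312936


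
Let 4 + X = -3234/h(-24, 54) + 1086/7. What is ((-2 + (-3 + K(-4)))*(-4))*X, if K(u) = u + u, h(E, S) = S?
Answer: 298948/63 ≈ 4745.2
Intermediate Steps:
K(u) = 2*u
X = 5749/63 (X = -4 + (-3234/54 + 1086/7) = -4 + (-3234*1/54 + 1086*(⅐)) = -4 + (-539/9 + 1086/7) = -4 + 6001/63 = 5749/63 ≈ 91.254)
((-2 + (-3 + K(-4)))*(-4))*X = ((-2 + (-3 + 2*(-4)))*(-4))*(5749/63) = ((-2 + (-3 - 8))*(-4))*(5749/63) = ((-2 - 11)*(-4))*(5749/63) = -13*(-4)*(5749/63) = 52*(5749/63) = 298948/63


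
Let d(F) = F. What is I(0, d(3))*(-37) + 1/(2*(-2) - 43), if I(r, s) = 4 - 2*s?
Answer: 3477/47 ≈ 73.979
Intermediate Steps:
I(0, d(3))*(-37) + 1/(2*(-2) - 43) = (4 - 2*3)*(-37) + 1/(2*(-2) - 43) = (4 - 6)*(-37) + 1/(-4 - 43) = -2*(-37) + 1/(-47) = 74 - 1/47 = 3477/47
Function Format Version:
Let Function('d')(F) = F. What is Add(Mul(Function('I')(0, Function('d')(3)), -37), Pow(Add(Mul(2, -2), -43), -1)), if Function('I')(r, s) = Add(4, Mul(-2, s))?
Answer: Rational(3477, 47) ≈ 73.979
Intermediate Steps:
Add(Mul(Function('I')(0, Function('d')(3)), -37), Pow(Add(Mul(2, -2), -43), -1)) = Add(Mul(Add(4, Mul(-2, 3)), -37), Pow(Add(Mul(2, -2), -43), -1)) = Add(Mul(Add(4, -6), -37), Pow(Add(-4, -43), -1)) = Add(Mul(-2, -37), Pow(-47, -1)) = Add(74, Rational(-1, 47)) = Rational(3477, 47)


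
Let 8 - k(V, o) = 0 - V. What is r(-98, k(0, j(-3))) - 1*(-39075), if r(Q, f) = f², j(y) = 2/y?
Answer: 39139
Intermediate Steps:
k(V, o) = 8 + V (k(V, o) = 8 - (0 - V) = 8 - (-1)*V = 8 + V)
r(-98, k(0, j(-3))) - 1*(-39075) = (8 + 0)² - 1*(-39075) = 8² + 39075 = 64 + 39075 = 39139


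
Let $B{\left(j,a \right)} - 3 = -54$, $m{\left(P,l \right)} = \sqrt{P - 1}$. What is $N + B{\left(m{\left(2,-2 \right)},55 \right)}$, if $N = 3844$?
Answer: $3793$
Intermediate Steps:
$m{\left(P,l \right)} = \sqrt{-1 + P}$
$B{\left(j,a \right)} = -51$ ($B{\left(j,a \right)} = 3 - 54 = -51$)
$N + B{\left(m{\left(2,-2 \right)},55 \right)} = 3844 - 51 = 3793$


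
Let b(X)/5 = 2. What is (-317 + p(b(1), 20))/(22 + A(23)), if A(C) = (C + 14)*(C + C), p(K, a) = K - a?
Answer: -327/1724 ≈ -0.18968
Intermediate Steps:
b(X) = 10 (b(X) = 5*2 = 10)
A(C) = 2*C*(14 + C) (A(C) = (14 + C)*(2*C) = 2*C*(14 + C))
(-317 + p(b(1), 20))/(22 + A(23)) = (-317 + (10 - 1*20))/(22 + 2*23*(14 + 23)) = (-317 + (10 - 20))/(22 + 2*23*37) = (-317 - 10)/(22 + 1702) = -327/1724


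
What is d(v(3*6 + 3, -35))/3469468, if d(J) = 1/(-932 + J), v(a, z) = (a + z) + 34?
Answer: -1/3164154816 ≈ -3.1604e-10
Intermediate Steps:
v(a, z) = 34 + a + z
d(v(3*6 + 3, -35))/3469468 = 1/((-932 + (34 + (3*6 + 3) - 35))*3469468) = (1/3469468)/(-932 + (34 + (18 + 3) - 35)) = (1/3469468)/(-932 + (34 + 21 - 35)) = (1/3469468)/(-932 + 20) = (1/3469468)/(-912) = -1/912*1/3469468 = -1/3164154816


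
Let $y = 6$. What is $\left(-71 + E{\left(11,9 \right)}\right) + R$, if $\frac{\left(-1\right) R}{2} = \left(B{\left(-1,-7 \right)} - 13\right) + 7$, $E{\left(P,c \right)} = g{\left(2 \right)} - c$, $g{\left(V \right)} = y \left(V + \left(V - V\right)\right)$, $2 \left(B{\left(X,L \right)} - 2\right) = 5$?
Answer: $-65$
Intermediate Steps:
$B{\left(X,L \right)} = \frac{9}{2}$ ($B{\left(X,L \right)} = 2 + \frac{1}{2} \cdot 5 = 2 + \frac{5}{2} = \frac{9}{2}$)
$g{\left(V \right)} = 6 V$ ($g{\left(V \right)} = 6 \left(V + \left(V - V\right)\right) = 6 \left(V + 0\right) = 6 V$)
$E{\left(P,c \right)} = 12 - c$ ($E{\left(P,c \right)} = 6 \cdot 2 - c = 12 - c$)
$R = 3$ ($R = - 2 \left(\left(\frac{9}{2} - 13\right) + 7\right) = - 2 \left(- \frac{17}{2} + 7\right) = \left(-2\right) \left(- \frac{3}{2}\right) = 3$)
$\left(-71 + E{\left(11,9 \right)}\right) + R = \left(-71 + \left(12 - 9\right)\right) + 3 = \left(-71 + 3\right) + 3 = -68 + 3 = -65$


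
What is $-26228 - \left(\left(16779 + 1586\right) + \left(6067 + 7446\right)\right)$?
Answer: $-58106$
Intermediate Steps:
$-26228 - \left(\left(16779 + 1586\right) + \left(6067 + 7446\right)\right) = -26228 - \left(18365 + 13513\right) = -26228 - 31878 = -58106$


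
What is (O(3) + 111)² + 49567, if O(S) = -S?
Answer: 61231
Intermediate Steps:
(O(3) + 111)² + 49567 = (-1*3 + 111)² + 49567 = (-3 + 111)² + 49567 = 108² + 49567 = 11664 + 49567 = 61231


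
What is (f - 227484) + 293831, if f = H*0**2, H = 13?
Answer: 66347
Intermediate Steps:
f = 0 (f = 13*0**2 = 13*0 = 0)
(f - 227484) + 293831 = (0 - 227484) + 293831 = -227484 + 293831 = 66347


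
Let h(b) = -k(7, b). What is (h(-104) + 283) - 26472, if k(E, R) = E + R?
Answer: -26092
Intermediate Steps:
h(b) = -7 - b (h(b) = -(7 + b) = -7 - b)
(h(-104) + 283) - 26472 = ((-7 - 1*(-104)) + 283) - 26472 = ((-7 + 104) + 283) - 26472 = (97 + 283) - 26472 = 380 - 26472 = -26092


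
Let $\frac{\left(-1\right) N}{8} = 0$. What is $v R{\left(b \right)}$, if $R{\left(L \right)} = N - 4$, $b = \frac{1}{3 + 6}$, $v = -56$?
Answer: $224$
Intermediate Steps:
$N = 0$ ($N = \left(-8\right) 0 = 0$)
$b = \frac{1}{9} \approx 0.11111$
$R{\left(L \right)} = -4$ ($R{\left(L \right)} = 0 - 4 = -4$)
$v R{\left(b \right)} = \left(-56\right) \left(-4\right) = 224$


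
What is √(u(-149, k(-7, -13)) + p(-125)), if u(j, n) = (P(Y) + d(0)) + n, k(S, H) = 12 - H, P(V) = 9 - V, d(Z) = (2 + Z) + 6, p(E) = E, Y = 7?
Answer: 3*I*√10 ≈ 9.4868*I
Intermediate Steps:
d(Z) = 8 + Z
u(j, n) = 10 + n (u(j, n) = ((9 - 1*7) + (8 + 0)) + n = ((9 - 7) + 8) + n = (2 + 8) + n = 10 + n)
√(u(-149, k(-7, -13)) + p(-125)) = √((10 + (12 - 1*(-13))) - 125) = √((10 + (12 + 13)) - 125) = √((10 + 25) - 125) = √(35 - 125) = √(-90) = 3*I*√10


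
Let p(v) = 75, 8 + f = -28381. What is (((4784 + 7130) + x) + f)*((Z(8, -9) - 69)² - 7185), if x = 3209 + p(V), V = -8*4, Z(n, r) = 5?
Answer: 40746999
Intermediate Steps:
f = -28389 (f = -8 - 28381 = -28389)
V = -32
x = 3284 (x = 3209 + 75 = 3284)
(((4784 + 7130) + x) + f)*((Z(8, -9) - 69)² - 7185) = (((4784 + 7130) + 3284) - 28389)*((5 - 69)² - 7185) = ((11914 + 3284) - 28389)*((-64)² - 7185) = (15198 - 28389)*(4096 - 7185) = -13191*(-3089) = 40746999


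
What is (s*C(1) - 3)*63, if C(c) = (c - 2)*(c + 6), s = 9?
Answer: -4158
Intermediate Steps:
C(c) = (-2 + c)*(6 + c)
(s*C(1) - 3)*63 = (9*(-12 + 1**2 + 4*1) - 3)*63 = (9*(-12 + 1 + 4) - 3)*63 = (9*(-7) - 3)*63 = (-63 - 3)*63 = -66*63 = -4158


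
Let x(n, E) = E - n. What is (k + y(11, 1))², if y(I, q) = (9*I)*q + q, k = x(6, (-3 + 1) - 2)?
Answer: 8100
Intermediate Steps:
k = -10 (k = ((-3 + 1) - 2) - 1*6 = (-2 - 2) - 6 = -4 - 6 = -10)
y(I, q) = q + 9*I*q (y(I, q) = 9*I*q + q = q + 9*I*q)
(k + y(11, 1))² = (-10 + 1*(1 + 9*11))² = (-10 + 1*(1 + 99))² = (-10 + 1*100)² = (-10 + 100)² = 90² = 8100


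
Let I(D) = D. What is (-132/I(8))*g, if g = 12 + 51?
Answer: -2079/2 ≈ -1039.5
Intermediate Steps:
g = 63
(-132/I(8))*g = -132/8*63 = -132*⅛*63 = -33/2*63 = -2079/2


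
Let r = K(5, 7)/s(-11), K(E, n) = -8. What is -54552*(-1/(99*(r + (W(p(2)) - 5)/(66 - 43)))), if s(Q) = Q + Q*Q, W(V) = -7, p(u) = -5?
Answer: -261395/282 ≈ -926.93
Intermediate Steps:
s(Q) = Q + Q²
r = -4/55 (r = -8*(-1/(11*(1 - 11))) = -8/((-11*(-10))) = -8/110 = -8*1/110 = -4/55 ≈ -0.072727)
-54552*(-1/(99*(r + (W(p(2)) - 5)/(66 - 43)))) = -54552*(-1/(99*(-4/55 + (-7 - 5)/(66 - 43)))) = -54552*(-1/(99*(-4/55 - 12/23))) = -54552/((-752/1265*(-99))) = -54552/6768/115 = -54552*115/6768 = -261395/282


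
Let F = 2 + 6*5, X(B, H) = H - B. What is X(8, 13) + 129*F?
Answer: 4133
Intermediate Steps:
F = 32 (F = 2 + 30 = 32)
X(8, 13) + 129*F = (13 - 1*8) + 129*32 = (13 - 8) + 4128 = 5 + 4128 = 4133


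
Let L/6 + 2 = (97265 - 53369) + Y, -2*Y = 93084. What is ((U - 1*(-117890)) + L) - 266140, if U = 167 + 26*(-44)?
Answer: -165115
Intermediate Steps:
Y = -46542 (Y = -½*93084 = -46542)
U = -977 (U = 167 - 1144 = -977)
L = -15888 (L = -12 + 6*((97265 - 53369) - 46542) = -12 + 6*(43896 - 46542) = -12 + 6*(-2646) = -12 - 15876 = -15888)
((U - 1*(-117890)) + L) - 266140 = ((-977 - 1*(-117890)) - 15888) - 266140 = ((-977 + 117890) - 15888) - 266140 = (116913 - 15888) - 266140 = 101025 - 266140 = -165115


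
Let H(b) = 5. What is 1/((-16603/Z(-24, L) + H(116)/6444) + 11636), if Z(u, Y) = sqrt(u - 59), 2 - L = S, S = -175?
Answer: 40104480721428/478102571545659467 - 689441833008*I*sqrt(83)/478102571545659467 ≈ 8.3883e-5 - 1.3138e-5*I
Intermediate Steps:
L = 177 (L = 2 - 1*(-175) = 2 + 175 = 177)
Z(u, Y) = sqrt(-59 + u)
1/((-16603/Z(-24, L) + H(116)/6444) + 11636) = 1/((-16603/sqrt(-59 - 24) + 5/6444) + 11636) = 1/((-16603*(-I*sqrt(83)/83) + 5*(1/6444)) + 11636) = 1/((-16603*(-I*sqrt(83)/83) + 5/6444) + 11636) = 1/((-(-16603)*I*sqrt(83)/83 + 5/6444) + 11636) = 1/((16603*I*sqrt(83)/83 + 5/6444) + 11636) = 1/((5/6444 + 16603*I*sqrt(83)/83) + 11636) = 1/(74982389/6444 + 16603*I*sqrt(83)/83)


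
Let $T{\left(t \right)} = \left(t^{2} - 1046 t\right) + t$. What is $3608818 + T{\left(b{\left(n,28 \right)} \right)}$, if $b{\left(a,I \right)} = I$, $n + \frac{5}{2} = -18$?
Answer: $3580342$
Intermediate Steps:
$n = - \frac{41}{2}$ ($n = - \frac{5}{2} - 18 = - \frac{41}{2} \approx -20.5$)
$T{\left(t \right)} = t^{2} - 1045 t$
$3608818 + T{\left(b{\left(n,28 \right)} \right)} = 3608818 + 28 \left(-1045 + 28\right) = 3608818 + 28 \left(-1017\right) = 3608818 - 28476 = 3580342$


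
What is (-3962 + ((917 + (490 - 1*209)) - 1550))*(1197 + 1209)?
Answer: -10379484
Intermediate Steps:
(-3962 + ((917 + (490 - 1*209)) - 1550))*(1197 + 1209) = (-3962 + ((917 + (490 - 209)) - 1550))*2406 = (-3962 + ((917 + 281) - 1550))*2406 = (-3962 + (1198 - 1550))*2406 = (-3962 - 352)*2406 = -4314*2406 = -10379484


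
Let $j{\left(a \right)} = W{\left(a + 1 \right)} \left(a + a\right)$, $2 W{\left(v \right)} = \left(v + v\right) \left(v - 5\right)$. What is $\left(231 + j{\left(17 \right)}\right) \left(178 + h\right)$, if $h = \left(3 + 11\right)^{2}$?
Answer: $3061938$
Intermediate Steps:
$W{\left(v \right)} = v \left(-5 + v\right)$ ($W{\left(v \right)} = \frac{\left(v + v\right) \left(v - 5\right)}{2} = \frac{2 v \left(-5 + v\right)}{2} = v \left(-5 + v\right)$)
$h = 196$ ($h = 14^{2} = 196$)
$j{\left(a \right)} = 2 a \left(1 + a\right) \left(-4 + a\right)$ ($j{\left(a \right)} = \left(a + 1\right) \left(-5 + \left(a + 1\right)\right) \left(a + a\right) = \left(1 + a\right) \left(-5 + \left(1 + a\right)\right) 2 a = \left(1 + a\right) \left(-4 + a\right) 2 a = 2 a \left(1 + a\right) \left(-4 + a\right)$)
$\left(231 + j{\left(17 \right)}\right) \left(178 + h\right) = \left(231 + 2 \cdot 17 \left(1 + 17\right) \left(-4 + 17\right)\right) \left(178 + 196\right) = \left(231 + 2 \cdot 17 \cdot 18 \cdot 13\right) 374 = \left(231 + 7956\right) 374 = 8187 \cdot 374 = 3061938$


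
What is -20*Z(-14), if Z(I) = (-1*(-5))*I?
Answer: 1400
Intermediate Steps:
Z(I) = 5*I
-20*Z(-14) = -100*(-14) = -20*(-70) = 1400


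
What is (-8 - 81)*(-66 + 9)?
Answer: 5073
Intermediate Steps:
(-8 - 81)*(-66 + 9) = -89*(-57) = 5073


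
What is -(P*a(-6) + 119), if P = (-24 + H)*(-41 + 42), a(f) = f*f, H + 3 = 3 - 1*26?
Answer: 1681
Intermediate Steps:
H = -26 (H = -3 + (3 - 1*26) = -3 + (3 - 26) = -3 - 23 = -26)
a(f) = f²
P = -50 (P = (-24 - 26)*(-41 + 42) = -50*1 = -50)
-(P*a(-6) + 119) = -(-50*(-6)² + 119) = -(-50*36 + 119) = -(-1800 + 119) = -1*(-1681) = 1681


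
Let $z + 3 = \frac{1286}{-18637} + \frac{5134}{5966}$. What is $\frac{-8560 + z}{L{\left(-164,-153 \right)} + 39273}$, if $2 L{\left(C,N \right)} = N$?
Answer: $- \frac{952017762464}{4358193847203} \approx -0.21844$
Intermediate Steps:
$L{\left(C,N \right)} = \frac{N}{2}$
$z = - \frac{122777472}{55594171}$ ($z = -3 + \left(\frac{1286}{-18637} + \frac{5134}{5966}\right) = -3 + \left(1286 \left(- \frac{1}{18637}\right) + 5134 \cdot \frac{1}{5966}\right) = -3 + \left(- \frac{1286}{18637} + \frac{2567}{2983}\right) = -3 + \frac{44005041}{55594171} = - \frac{122777472}{55594171} \approx -2.2085$)
$\frac{-8560 + z}{L{\left(-164,-153 \right)} + 39273} = \frac{-8560 - \frac{122777472}{55594171}}{\frac{1}{2} \left(-153\right) + 39273} = - \frac{476008881232}{55594171 \left(- \frac{153}{2} + 39273\right)} = - \frac{476008881232}{55594171 \cdot \frac{78393}{2}} = \left(- \frac{476008881232}{55594171}\right) \frac{2}{78393} = - \frac{952017762464}{4358193847203}$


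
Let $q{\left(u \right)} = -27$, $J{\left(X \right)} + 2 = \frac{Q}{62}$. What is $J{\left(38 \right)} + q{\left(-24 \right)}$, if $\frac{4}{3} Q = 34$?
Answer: $- \frac{3545}{124} \approx -28.589$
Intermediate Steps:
$Q = \frac{51}{2}$ ($Q = \frac{3}{4} \cdot 34 = \frac{51}{2} \approx 25.5$)
$J{\left(X \right)} = - \frac{197}{124}$ ($J{\left(X \right)} = -2 + \frac{51}{2 \cdot 62} = -2 + \frac{51}{2} \cdot \frac{1}{62} = -2 + \frac{51}{124} = - \frac{197}{124}$)
$J{\left(38 \right)} + q{\left(-24 \right)} = - \frac{197}{124} - 27 = - \frac{3545}{124}$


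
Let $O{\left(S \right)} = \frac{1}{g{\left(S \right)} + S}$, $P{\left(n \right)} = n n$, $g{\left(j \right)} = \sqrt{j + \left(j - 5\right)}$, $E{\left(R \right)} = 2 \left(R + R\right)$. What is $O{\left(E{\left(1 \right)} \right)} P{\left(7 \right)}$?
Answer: $\frac{196}{13} - \frac{49 \sqrt{3}}{13} \approx 8.5484$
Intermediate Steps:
$E{\left(R \right)} = 4 R$ ($E{\left(R \right)} = 2 \cdot 2 R = 4 R$)
$g{\left(j \right)} = \sqrt{-5 + 2 j}$ ($g{\left(j \right)} = \sqrt{j + \left(-5 + j\right)} = \sqrt{-5 + 2 j}$)
$P{\left(n \right)} = n^{2}$
$O{\left(S \right)} = \frac{1}{S + \sqrt{-5 + 2 S}}$ ($O{\left(S \right)} = \frac{1}{\sqrt{-5 + 2 S} + S} = \frac{1}{S + \sqrt{-5 + 2 S}}$)
$O{\left(E{\left(1 \right)} \right)} P{\left(7 \right)} = \frac{7^{2}}{4 \cdot 1 + \sqrt{-5 + 2 \cdot 4 \cdot 1}} = \frac{1}{4 + \sqrt{-5 + 2 \cdot 4}} \cdot 49 = \frac{1}{4 + \sqrt{-5 + 8}} \cdot 49 = \frac{1}{4 + \sqrt{3}} \cdot 49 = \frac{49}{4 + \sqrt{3}}$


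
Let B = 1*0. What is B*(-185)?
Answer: 0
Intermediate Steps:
B = 0
B*(-185) = 0*(-185) = 0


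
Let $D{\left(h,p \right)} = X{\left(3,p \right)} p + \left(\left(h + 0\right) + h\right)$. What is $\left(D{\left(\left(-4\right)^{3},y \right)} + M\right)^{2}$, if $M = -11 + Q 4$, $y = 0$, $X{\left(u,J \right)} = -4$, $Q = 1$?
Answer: $18225$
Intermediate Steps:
$M = -7$ ($M = -11 + 1 \cdot 4 = -11 + 4 = -7$)
$D{\left(h,p \right)} = - 4 p + 2 h$ ($D{\left(h,p \right)} = - 4 p + \left(\left(h + 0\right) + h\right) = - 4 p + \left(h + h\right) = - 4 p + 2 h$)
$\left(D{\left(\left(-4\right)^{3},y \right)} + M\right)^{2} = \left(\left(\left(-4\right) 0 + 2 \left(-4\right)^{3}\right) - 7\right)^{2} = \left(\left(0 + 2 \left(-64\right)\right) - 7\right)^{2} = \left(\left(0 - 128\right) - 7\right)^{2} = \left(-128 - 7\right)^{2} = \left(-135\right)^{2} = 18225$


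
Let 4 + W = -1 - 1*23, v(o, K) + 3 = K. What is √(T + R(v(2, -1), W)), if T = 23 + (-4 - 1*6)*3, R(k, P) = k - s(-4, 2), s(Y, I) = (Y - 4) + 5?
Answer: 2*I*√2 ≈ 2.8284*I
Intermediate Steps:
v(o, K) = -3 + K
W = -28 (W = -4 + (-1 - 1*23) = -4 + (-1 - 23) = -4 - 24 = -28)
s(Y, I) = 1 + Y (s(Y, I) = (-4 + Y) + 5 = 1 + Y)
R(k, P) = 3 + k (R(k, P) = k - (1 - 4) = k - 1*(-3) = k + 3 = 3 + k)
T = -7 (T = 23 + (-4 - 6)*3 = 23 - 10*3 = 23 - 30 = -7)
√(T + R(v(2, -1), W)) = √(-7 + (3 + (-3 - 1))) = √(-7 + (3 - 4)) = √(-7 - 1) = √(-8) = 2*I*√2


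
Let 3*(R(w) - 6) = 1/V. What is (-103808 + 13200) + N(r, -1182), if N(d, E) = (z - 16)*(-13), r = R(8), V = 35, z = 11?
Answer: -90543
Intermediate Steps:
R(w) = 631/105 (R(w) = 6 + (⅓)/35 = 6 + (⅓)*(1/35) = 6 + 1/105 = 631/105)
r = 631/105 ≈ 6.0095
N(d, E) = 65 (N(d, E) = (11 - 16)*(-13) = -5*(-13) = 65)
(-103808 + 13200) + N(r, -1182) = (-103808 + 13200) + 65 = -90608 + 65 = -90543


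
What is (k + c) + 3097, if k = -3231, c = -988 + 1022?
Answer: -100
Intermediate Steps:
c = 34
(k + c) + 3097 = (-3231 + 34) + 3097 = -3197 + 3097 = -100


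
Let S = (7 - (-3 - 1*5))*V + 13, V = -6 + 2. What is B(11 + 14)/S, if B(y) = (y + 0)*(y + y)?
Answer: -1250/47 ≈ -26.596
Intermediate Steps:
V = -4
B(y) = 2*y**2 (B(y) = y*(2*y) = 2*y**2)
S = -47 (S = (7 - (-3 - 1*5))*(-4) + 13 = (7 - (-3 - 5))*(-4) + 13 = (7 - 1*(-8))*(-4) + 13 = (7 + 8)*(-4) + 13 = 15*(-4) + 13 = -60 + 13 = -47)
B(11 + 14)/S = (2*(11 + 14)**2)/(-47) = (2*25**2)*(-1/47) = (2*625)*(-1/47) = 1250*(-1/47) = -1250/47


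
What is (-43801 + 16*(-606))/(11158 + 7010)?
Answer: -53497/18168 ≈ -2.9446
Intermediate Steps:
(-43801 + 16*(-606))/(11158 + 7010) = (-43801 - 9696)/18168 = -53497*1/18168 = -53497/18168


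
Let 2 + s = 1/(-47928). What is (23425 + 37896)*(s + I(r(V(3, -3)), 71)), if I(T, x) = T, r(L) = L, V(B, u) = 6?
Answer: 11755910231/47928 ≈ 2.4528e+5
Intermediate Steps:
s = -95857/47928 (s = -2 + 1/(-47928) = -2 - 1/47928 = -95857/47928 ≈ -2.0000)
(23425 + 37896)*(s + I(r(V(3, -3)), 71)) = (23425 + 37896)*(-95857/47928 + 6) = 61321*(191711/47928) = 11755910231/47928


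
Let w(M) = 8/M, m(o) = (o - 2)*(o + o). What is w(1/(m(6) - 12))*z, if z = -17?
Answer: -4896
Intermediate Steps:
m(o) = 2*o*(-2 + o) (m(o) = (-2 + o)*(2*o) = 2*o*(-2 + o))
w(1/(m(6) - 12))*z = (8/(1/(2*6*(-2 + 6) - 12)))*(-17) = (8/(1/(2*6*4 - 12)))*(-17) = (8/(1/(48 - 12)))*(-17) = (8/(1/36))*(-17) = (8*36)*(-17) = 288*(-17) = -4896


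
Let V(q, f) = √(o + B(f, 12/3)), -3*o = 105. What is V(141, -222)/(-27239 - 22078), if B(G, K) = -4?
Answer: -I*√39/49317 ≈ -0.00012663*I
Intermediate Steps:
o = -35 (o = -⅓*105 = -35)
V(q, f) = I*√39 (V(q, f) = √(-35 - 4) = √(-39) = I*√39)
V(141, -222)/(-27239 - 22078) = (I*√39)/(-27239 - 22078) = (I*√39)/(-49317) = (I*√39)*(-1/49317) = -I*√39/49317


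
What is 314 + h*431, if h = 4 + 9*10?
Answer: 40828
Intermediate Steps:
h = 94 (h = 4 + 90 = 94)
314 + h*431 = 314 + 94*431 = 314 + 40514 = 40828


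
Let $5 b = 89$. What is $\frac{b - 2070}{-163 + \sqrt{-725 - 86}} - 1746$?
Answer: $- \frac{237354857}{136900} + \frac{10261 i \sqrt{811}}{136900} \approx -1733.8 + 2.1345 i$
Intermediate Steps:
$b = \frac{89}{5}$ ($b = \frac{1}{5} \cdot 89 = \frac{89}{5} \approx 17.8$)
$\frac{b - 2070}{-163 + \sqrt{-725 - 86}} - 1746 = \frac{\frac{89}{5} - 2070}{-163 + \sqrt{-725 - 86}} - 1746 = - \frac{10261}{5 \left(-163 + \sqrt{-811}\right)} - 1746 = - \frac{10261}{5 \left(-163 + i \sqrt{811}\right)} - 1746 = -1746 - \frac{10261}{5 \left(-163 + i \sqrt{811}\right)}$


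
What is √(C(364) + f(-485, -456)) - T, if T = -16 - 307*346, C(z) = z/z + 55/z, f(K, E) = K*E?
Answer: 106238 + 79*√1173809/182 ≈ 1.0671e+5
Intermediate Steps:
f(K, E) = E*K
C(z) = 1 + 55/z
T = -106238 (T = -16 - 106222 = -106238)
√(C(364) + f(-485, -456)) - T = √((55 + 364)/364 - 456*(-485)) - 1*(-106238) = √((1/364)*419 + 221160) + 106238 = √(419/364 + 221160) + 106238 = √(80502659/364) + 106238 = 79*√1173809/182 + 106238 = 106238 + 79*√1173809/182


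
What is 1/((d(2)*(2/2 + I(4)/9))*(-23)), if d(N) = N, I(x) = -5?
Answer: -9/184 ≈ -0.048913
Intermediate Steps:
1/((d(2)*(2/2 + I(4)/9))*(-23)) = 1/((2*(2/2 - 5/9))*(-23)) = 1/((2*(2*(1/2) - 5*1/9))*(-23)) = 1/((2*(1 - 5/9))*(-23)) = 1/((2*(4/9))*(-23)) = 1/((8/9)*(-23)) = 1/(-184/9) = -9/184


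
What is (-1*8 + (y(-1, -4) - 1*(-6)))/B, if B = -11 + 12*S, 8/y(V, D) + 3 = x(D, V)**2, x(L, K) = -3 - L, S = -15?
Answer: 6/191 ≈ 0.031414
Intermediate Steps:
y(V, D) = 8/(-3 + (-3 - D)**2)
B = -191 (B = -11 + 12*(-15) = -11 - 180 = -191)
(-1*8 + (y(-1, -4) - 1*(-6)))/B = (-1*8 + (8/(-3 + (3 - 4)**2) - 1*(-6)))/(-191) = (-8 + (8/(-3 + (-1)**2) + 6))*(-1/191) = (-8 + (8/(-3 + 1) + 6))*(-1/191) = (-8 + (8/(-2) + 6))*(-1/191) = (-8 + (8*(-1/2) + 6))*(-1/191) = (-8 + (-4 + 6))*(-1/191) = (-8 + 2)*(-1/191) = -6*(-1/191) = 6/191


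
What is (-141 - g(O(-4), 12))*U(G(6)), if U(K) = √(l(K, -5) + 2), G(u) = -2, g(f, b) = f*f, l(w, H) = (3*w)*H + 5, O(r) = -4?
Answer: -157*√37 ≈ -954.99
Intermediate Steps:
l(w, H) = 5 + 3*H*w (l(w, H) = 3*H*w + 5 = 5 + 3*H*w)
g(f, b) = f²
U(K) = √(7 - 15*K) (U(K) = √((5 + 3*(-5)*K) + 2) = √((5 - 15*K) + 2) = √(7 - 15*K))
(-141 - g(O(-4), 12))*U(G(6)) = (-141 - 1*(-4)²)*√(7 - 15*(-2)) = (-141 - 1*16)*√(7 + 30) = (-141 - 16)*√37 = -157*√37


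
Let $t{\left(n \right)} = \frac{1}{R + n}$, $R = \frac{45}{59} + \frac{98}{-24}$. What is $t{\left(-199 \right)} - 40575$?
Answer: $- \frac{5812085433}{143243} \approx -40575.0$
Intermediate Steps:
$R = - \frac{2351}{708}$ ($R = 45 \cdot \frac{1}{59} + 98 \left(- \frac{1}{24}\right) = \frac{45}{59} - \frac{49}{12} = - \frac{2351}{708} \approx -3.3206$)
$t{\left(n \right)} = \frac{1}{- \frac{2351}{708} + n}$
$t{\left(-199 \right)} - 40575 = \frac{708}{-2351 + 708 \left(-199\right)} - 40575 = \frac{708}{-2351 - 140892} - 40575 = \frac{708}{-143243} - 40575 = 708 \left(- \frac{1}{143243}\right) - 40575 = - \frac{708}{143243} - 40575 = - \frac{5812085433}{143243}$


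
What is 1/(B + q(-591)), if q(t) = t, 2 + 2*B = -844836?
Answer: -1/423010 ≈ -2.3640e-6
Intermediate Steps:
B = -422419 (B = -1 + (1/2)*(-844836) = -1 - 422418 = -422419)
1/(B + q(-591)) = 1/(-422419 - 591) = 1/(-423010) = -1/423010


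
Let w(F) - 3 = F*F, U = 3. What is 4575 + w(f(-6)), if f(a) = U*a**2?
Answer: 16242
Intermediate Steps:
f(a) = 3*a**2
w(F) = 3 + F**2 (w(F) = 3 + F*F = 3 + F**2)
4575 + w(f(-6)) = 4575 + (3 + (3*(-6)**2)**2) = 4575 + (3 + (3*36)**2) = 4575 + (3 + 108**2) = 4575 + (3 + 11664) = 4575 + 11667 = 16242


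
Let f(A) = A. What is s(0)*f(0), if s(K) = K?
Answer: 0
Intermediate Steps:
s(0)*f(0) = 0*0 = 0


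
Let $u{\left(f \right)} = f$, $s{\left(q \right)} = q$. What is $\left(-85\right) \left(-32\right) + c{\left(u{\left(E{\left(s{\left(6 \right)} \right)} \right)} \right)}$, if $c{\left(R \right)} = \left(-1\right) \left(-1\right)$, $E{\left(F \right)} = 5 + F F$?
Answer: $2721$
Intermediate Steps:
$E{\left(F \right)} = 5 + F^{2}$
$c{\left(R \right)} = 1$
$\left(-85\right) \left(-32\right) + c{\left(u{\left(E{\left(s{\left(6 \right)} \right)} \right)} \right)} = \left(-85\right) \left(-32\right) + 1 = 2720 + 1 = 2721$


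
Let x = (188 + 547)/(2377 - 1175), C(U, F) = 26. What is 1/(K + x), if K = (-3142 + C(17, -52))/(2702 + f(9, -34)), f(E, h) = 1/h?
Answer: -110424134/59822443 ≈ -1.8459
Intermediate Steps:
K = -105944/91867 (K = (-3142 + 26)/(2702 + 1/(-34)) = -3116/(2702 - 1/34) = -3116/91867/34 = -3116*34/91867 = -105944/91867 ≈ -1.1532)
x = 735/1202 ≈ 0.61148
1/(K + x) = 1/(-105944/91867 + 735/1202) = 1/(-59822443/110424134) = -110424134/59822443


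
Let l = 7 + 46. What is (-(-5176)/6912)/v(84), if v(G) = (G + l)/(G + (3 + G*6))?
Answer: 127459/39456 ≈ 3.2304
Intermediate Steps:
l = 53
v(G) = (53 + G)/(3 + 7*G) (v(G) = (G + 53)/(G + (3 + G*6)) = (53 + G)/(G + (3 + 6*G)) = (53 + G)/(3 + 7*G))
(-(-5176)/6912)/v(84) = (-(-5176)/6912)/(((53 + 84)/(3 + 7*84))) = (-(-5176)/6912)/((137/(3 + 588))) = (-1*(-647/864))/((137/591)) = 647/(864*(((1/591)*137))) = 647/(864*(137/591)) = (647/864)*(591/137) = 127459/39456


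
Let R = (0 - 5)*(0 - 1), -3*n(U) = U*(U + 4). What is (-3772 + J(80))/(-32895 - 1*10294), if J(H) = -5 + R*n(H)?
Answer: 14977/43189 ≈ 0.34678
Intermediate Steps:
n(U) = -U*(4 + U)/3 (n(U) = -U*(U + 4)/3 = -U*(4 + U)/3)
R = 5 (R = -5*(-1) = 5)
J(H) = -5 - 5*H*(4 + H)/3 (J(H) = -5 + 5*(-H*(4 + H)/3) = -5 - 5*H*(4 + H)/3)
(-3772 + J(80))/(-32895 - 1*10294) = (-3772 + (-5 - 5/3*80*(4 + 80)))/(-32895 - 1*10294) = (-3772 + (-5 - 5/3*80*84))/(-32895 - 10294) = (-3772 + (-5 - 11200))/(-43189) = (-3772 - 11205)*(-1/43189) = -14977*(-1/43189) = 14977/43189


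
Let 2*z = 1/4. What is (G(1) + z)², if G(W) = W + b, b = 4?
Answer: 1681/64 ≈ 26.266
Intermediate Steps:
G(W) = 4 + W (G(W) = W + 4 = 4 + W)
z = ⅛ (z = (½)/4 = (½)*(¼) = ⅛ ≈ 0.12500)
(G(1) + z)² = ((4 + 1) + ⅛)² = (5 + ⅛)² = (41/8)² = 1681/64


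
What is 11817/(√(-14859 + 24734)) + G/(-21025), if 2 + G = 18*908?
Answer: -16342/21025 + 11817*√395/1975 ≈ 118.14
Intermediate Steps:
G = 16342 (G = -2 + 18*908 = -2 + 16344 = 16342)
11817/(√(-14859 + 24734)) + G/(-21025) = 11817/(√(-14859 + 24734)) + 16342/(-21025) = 11817/(√9875) + 16342*(-1/21025) = 11817/((5*√395)) - 16342/21025 = 11817*(√395/1975) - 16342/21025 = 11817*√395/1975 - 16342/21025 = -16342/21025 + 11817*√395/1975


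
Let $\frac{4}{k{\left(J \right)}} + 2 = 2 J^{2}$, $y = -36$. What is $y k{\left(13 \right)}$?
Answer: $- \frac{3}{7} \approx -0.42857$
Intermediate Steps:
$k{\left(J \right)} = \frac{4}{-2 + 2 J^{2}}$
$y k{\left(13 \right)} = - 36 \frac{2}{-1 + 13^{2}} = - 36 \frac{2}{-1 + 169} = - 36 \cdot \frac{2}{168} = - 36 \cdot 2 \cdot \frac{1}{168} = \left(-36\right) \frac{1}{84} = - \frac{3}{7}$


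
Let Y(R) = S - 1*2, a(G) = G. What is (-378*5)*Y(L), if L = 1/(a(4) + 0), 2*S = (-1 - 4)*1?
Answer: 8505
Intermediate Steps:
S = -5/2 (S = ((-1 - 4)*1)/2 = (-5*1)/2 = (½)*(-5) = -5/2 ≈ -2.5000)
L = ¼ (L = 1/(4 + 0) = 1/4 = ¼ ≈ 0.25000)
Y(R) = -9/2 (Y(R) = -5/2 - 1*2 = -5/2 - 2 = -9/2)
(-378*5)*Y(L) = -378*5*(-9/2) = -21*90*(-9/2) = -1890*(-9/2) = 8505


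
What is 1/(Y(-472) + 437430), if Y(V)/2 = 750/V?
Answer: 118/51616365 ≈ 2.2861e-6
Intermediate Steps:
Y(V) = 1500/V (Y(V) = 2*(750/V) = 1500/V)
1/(Y(-472) + 437430) = 1/(1500/(-472) + 437430) = 1/(1500*(-1/472) + 437430) = 1/(-375/118 + 437430) = 1/(51616365/118) = 118/51616365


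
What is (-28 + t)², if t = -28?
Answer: 3136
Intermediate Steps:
(-28 + t)² = (-28 - 28)² = (-56)² = 3136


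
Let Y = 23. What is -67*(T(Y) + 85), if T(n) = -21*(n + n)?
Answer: 59027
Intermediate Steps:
T(n) = -42*n
-67*(T(Y) + 85) = -67*(-42*23 + 85) = -67*(-966 + 85) = -67*(-881) = 59027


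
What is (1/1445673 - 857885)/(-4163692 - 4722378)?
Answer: 620110590802/6423175737555 ≈ 0.096543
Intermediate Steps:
(1/1445673 - 857885)/(-4163692 - 4722378) = (1/1445673 - 857885)/(-8886070) = -1240221181604/1445673*(-1/8886070) = 620110590802/6423175737555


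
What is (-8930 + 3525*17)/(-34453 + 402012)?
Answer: 50995/367559 ≈ 0.13874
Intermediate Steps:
(-8930 + 3525*17)/(-34453 + 402012) = (-8930 + 59925)/367559 = 50995*(1/367559) = 50995/367559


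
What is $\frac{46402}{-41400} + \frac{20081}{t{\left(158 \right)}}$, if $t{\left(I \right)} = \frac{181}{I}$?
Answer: $\frac{65672719219}{3746700} \approx 17528.0$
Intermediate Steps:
$\frac{46402}{-41400} + \frac{20081}{t{\left(158 \right)}} = \frac{46402}{-41400} + \frac{20081}{181 \cdot \frac{1}{158}} = 46402 \left(- \frac{1}{41400}\right) + \frac{20081}{181 \cdot \frac{1}{158}} = - \frac{23201}{20700} + \frac{20081}{\frac{181}{158}} = - \frac{23201}{20700} + 20081 \cdot \frac{158}{181} = - \frac{23201}{20700} + \frac{3172798}{181} = \frac{65672719219}{3746700}$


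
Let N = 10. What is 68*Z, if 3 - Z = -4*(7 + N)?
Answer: 4828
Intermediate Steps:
Z = 71 (Z = 3 - (-4)*(7 + 10) = 3 - (-4)*17 = 3 - 1*(-68) = 3 + 68 = 71)
68*Z = 68*71 = 4828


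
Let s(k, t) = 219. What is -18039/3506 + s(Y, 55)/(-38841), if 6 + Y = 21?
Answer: -233806871/45392182 ≈ -5.1508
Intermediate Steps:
Y = 15 (Y = -6 + 21 = 15)
-18039/3506 + s(Y, 55)/(-38841) = -18039/3506 + 219/(-38841) = -18039*1/3506 + 219*(-1/38841) = -18039/3506 - 73/12947 = -233806871/45392182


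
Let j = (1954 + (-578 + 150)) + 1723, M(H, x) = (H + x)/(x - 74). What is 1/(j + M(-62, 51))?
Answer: 23/74738 ≈ 0.00030774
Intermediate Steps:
M(H, x) = (H + x)/(-74 + x)
j = 3249 (j = (1954 - 428) + 1723 = 1526 + 1723 = 3249)
1/(j + M(-62, 51)) = 1/(3249 + (-62 + 51)/(-74 + 51)) = 1/(3249 - 11/(-23)) = 1/(3249 - 1/23*(-11)) = 1/(3249 + 11/23) = 1/(74738/23) = 23/74738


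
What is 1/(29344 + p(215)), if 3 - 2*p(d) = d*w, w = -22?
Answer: 2/63421 ≈ 3.1535e-5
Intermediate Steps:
p(d) = 3/2 + 11*d (p(d) = 3/2 - d*(-22)/2 = 3/2 - (-11)*d = 3/2 + 11*d)
1/(29344 + p(215)) = 1/(29344 + (3/2 + 11*215)) = 1/(29344 + (3/2 + 2365)) = 1/(29344 + 4733/2) = 1/(63421/2) = 2/63421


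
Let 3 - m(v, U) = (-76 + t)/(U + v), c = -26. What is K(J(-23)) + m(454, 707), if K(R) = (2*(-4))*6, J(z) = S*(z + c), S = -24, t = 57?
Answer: -52226/1161 ≈ -44.984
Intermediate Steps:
m(v, U) = 3 + 19/(U + v) (m(v, U) = 3 - (-76 + 57)/(U + v) = 3 - (-19)/(U + v) = 3 + 19/(U + v))
J(z) = 624 - 24*z (J(z) = -24*(z - 26) = -24*(-26 + z) = 624 - 24*z)
K(R) = -48 (K(R) = -8*6 = -48)
K(J(-23)) + m(454, 707) = -48 + (19 + 3*707 + 3*454)/(707 + 454) = -48 + (19 + 2121 + 1362)/1161 = -48 + (1/1161)*3502 = -48 + 3502/1161 = -52226/1161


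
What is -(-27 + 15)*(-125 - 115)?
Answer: -2880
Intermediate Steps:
-(-27 + 15)*(-125 - 115) = -(-12)*(-240) = -1*2880 = -2880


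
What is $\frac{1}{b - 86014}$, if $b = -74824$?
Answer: $- \frac{1}{160838} \approx -6.2174 \cdot 10^{-6}$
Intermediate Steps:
$\frac{1}{b - 86014} = \frac{1}{-74824 - 86014} = \frac{1}{-160838} = - \frac{1}{160838}$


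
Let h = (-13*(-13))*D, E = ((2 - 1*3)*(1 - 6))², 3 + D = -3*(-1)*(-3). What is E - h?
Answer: 2053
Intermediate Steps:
D = -12 (D = -3 - 3*(-1)*(-3) = -3 + 3*(-3) = -3 - 9 = -12)
E = 25 (E = ((2 - 3)*(-5))² = (-1*(-5))² = 5² = 25)
h = -2028 (h = -13*(-13)*(-12) = 169*(-12) = -2028)
E - h = 25 - 1*(-2028) = 25 + 2028 = 2053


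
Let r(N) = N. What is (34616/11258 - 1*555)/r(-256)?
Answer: 3106787/1441024 ≈ 2.1560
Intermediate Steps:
(34616/11258 - 1*555)/r(-256) = (34616/11258 - 1*555)/(-256) = (34616*(1/11258) - 555)*(-1/256) = (17308/5629 - 555)*(-1/256) = -3106787/5629*(-1/256) = 3106787/1441024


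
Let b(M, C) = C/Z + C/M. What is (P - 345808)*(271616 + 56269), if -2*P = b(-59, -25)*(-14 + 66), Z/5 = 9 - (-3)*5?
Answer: -26759353789555/236 ≈ -1.1339e+11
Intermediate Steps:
Z = 120 (Z = 5*(9 - (-3)*5) = 5*(9 - 1*(-15)) = 5*(9 + 15) = 5*24 = 120)
b(M, C) = C/120 + C/M
P = -3965/708 (P = -((1/120)*(-25) - 25/(-59))*(-14 + 66)/2 = -(-5/24 - 25*(-1/59))*52/2 = -(-5/24 + 25/59)*52/2 = -305*52/2832 = -½*3965/354 = -3965/708 ≈ -5.6003)
(P - 345808)*(271616 + 56269) = (-3965/708 - 345808)*(271616 + 56269) = -244836029/708*327885 = -26759353789555/236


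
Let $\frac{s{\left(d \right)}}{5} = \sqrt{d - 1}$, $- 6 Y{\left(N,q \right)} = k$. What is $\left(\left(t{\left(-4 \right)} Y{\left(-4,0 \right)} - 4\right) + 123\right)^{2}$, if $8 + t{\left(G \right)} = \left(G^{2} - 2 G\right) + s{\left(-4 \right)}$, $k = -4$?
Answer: $\frac{150821}{9} + \frac{7780 i \sqrt{5}}{9} \approx 16758.0 + 1933.0 i$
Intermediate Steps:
$Y{\left(N,q \right)} = \frac{2}{3}$ ($Y{\left(N,q \right)} = \left(- \frac{1}{6}\right) \left(-4\right) = \frac{2}{3}$)
$s{\left(d \right)} = 5 \sqrt{-1 + d}$ ($s{\left(d \right)} = 5 \sqrt{d - 1} = 5 \sqrt{-1 + d}$)
$t{\left(G \right)} = -8 + G^{2} - 2 G + 5 i \sqrt{5}$ ($t{\left(G \right)} = -8 + \left(\left(G^{2} - 2 G\right) + 5 \sqrt{-1 - 4}\right) = -8 + \left(\left(G^{2} - 2 G\right) + 5 \sqrt{-5}\right) = -8 + \left(\left(G^{2} - 2 G\right) + 5 i \sqrt{5}\right) = -8 + \left(G^{2} - 2 G + 5 i \sqrt{5}\right) = -8 + G^{2} - 2 G + 5 i \sqrt{5}$)
$\left(\left(t{\left(-4 \right)} Y{\left(-4,0 \right)} - 4\right) + 123\right)^{2} = \left(\left(\left(-8 + \left(-4\right)^{2} - -8 + 5 i \sqrt{5}\right) \frac{2}{3} - 4\right) + 123\right)^{2} = \left(\left(\left(-8 + 16 + 8 + 5 i \sqrt{5}\right) \frac{2}{3} - 4\right) + 123\right)^{2} = \left(\left(\left(16 + 5 i \sqrt{5}\right) \frac{2}{3} - 4\right) + 123\right)^{2} = \left(\left(\left(\frac{32}{3} + \frac{10 i \sqrt{5}}{3}\right) - 4\right) + 123\right)^{2} = \left(\left(\frac{20}{3} + \frac{10 i \sqrt{5}}{3}\right) + 123\right)^{2} = \left(\frac{389}{3} + \frac{10 i \sqrt{5}}{3}\right)^{2}$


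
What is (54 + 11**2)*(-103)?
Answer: -18025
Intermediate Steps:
(54 + 11**2)*(-103) = (54 + 121)*(-103) = 175*(-103) = -18025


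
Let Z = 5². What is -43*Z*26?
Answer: -27950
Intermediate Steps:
Z = 25
-43*Z*26 = -43*25*26 = -1075*26 = -27950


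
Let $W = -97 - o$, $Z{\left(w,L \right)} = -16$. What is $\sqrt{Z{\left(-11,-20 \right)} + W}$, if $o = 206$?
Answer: $i \sqrt{319} \approx 17.861 i$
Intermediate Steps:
$W = -303$ ($W = -97 - 206 = -303$)
$\sqrt{Z{\left(-11,-20 \right)} + W} = \sqrt{-16 - 303} = \sqrt{-319} = i \sqrt{319}$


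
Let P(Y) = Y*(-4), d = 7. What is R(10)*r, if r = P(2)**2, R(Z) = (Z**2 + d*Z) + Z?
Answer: 11520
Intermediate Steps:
P(Y) = -4*Y
R(Z) = Z**2 + 8*Z (R(Z) = (Z**2 + 7*Z) + Z = Z**2 + 8*Z)
r = 64 (r = (-4*2)**2 = (-8)**2 = 64)
R(10)*r = (10*(8 + 10))*64 = (10*18)*64 = 180*64 = 11520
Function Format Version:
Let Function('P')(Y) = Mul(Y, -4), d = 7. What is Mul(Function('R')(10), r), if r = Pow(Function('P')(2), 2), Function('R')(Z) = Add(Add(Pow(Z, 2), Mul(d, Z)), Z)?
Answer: 11520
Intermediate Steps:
Function('P')(Y) = Mul(-4, Y)
Function('R')(Z) = Add(Pow(Z, 2), Mul(8, Z)) (Function('R')(Z) = Add(Add(Pow(Z, 2), Mul(7, Z)), Z) = Add(Pow(Z, 2), Mul(8, Z)))
r = 64 (r = Pow(Mul(-4, 2), 2) = Pow(-8, 2) = 64)
Mul(Function('R')(10), r) = Mul(Mul(10, Add(8, 10)), 64) = Mul(Mul(10, 18), 64) = Mul(180, 64) = 11520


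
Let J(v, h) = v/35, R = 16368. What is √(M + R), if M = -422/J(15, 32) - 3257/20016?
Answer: √42799426477/1668 ≈ 124.03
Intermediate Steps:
J(v, h) = v/35 (J(v, h) = v*(1/35) = v/35)
M = -19712345/20016 (M = -422/((1/35)*15) - 3257/20016 = -422/3/7 - 3257*1/20016 = -422*7/3 - 3257/20016 = -2954/3 - 3257/20016 = -19712345/20016 ≈ -984.83)
√(M + R) = √(-19712345/20016 + 16368) = √(307909543/20016) = √42799426477/1668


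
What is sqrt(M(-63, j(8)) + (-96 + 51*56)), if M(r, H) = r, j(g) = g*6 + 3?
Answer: sqrt(2697) ≈ 51.933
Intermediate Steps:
j(g) = 3 + 6*g (j(g) = 6*g + 3 = 3 + 6*g)
sqrt(M(-63, j(8)) + (-96 + 51*56)) = sqrt(-63 + (-96 + 51*56)) = sqrt(-63 + (-96 + 2856)) = sqrt(-63 + 2760) = sqrt(2697)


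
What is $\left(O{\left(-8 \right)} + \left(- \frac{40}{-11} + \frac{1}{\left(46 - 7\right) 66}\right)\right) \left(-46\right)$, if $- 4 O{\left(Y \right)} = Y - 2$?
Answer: $- \frac{33028}{117} \approx -282.29$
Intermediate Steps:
$O{\left(Y \right)} = \frac{1}{2} - \frac{Y}{4}$ ($O{\left(Y \right)} = - \frac{Y - 2}{4} = - \frac{-2 + Y}{4} = \frac{1}{2} - \frac{Y}{4}$)
$\left(O{\left(-8 \right)} + \left(- \frac{40}{-11} + \frac{1}{\left(46 - 7\right) 66}\right)\right) \left(-46\right) = \left(\left(\frac{1}{2} - -2\right) + \left(- \frac{40}{-11} + \frac{1}{\left(46 - 7\right) 66}\right)\right) \left(-46\right) = \left(\left(\frac{1}{2} + 2\right) + \left(\left(-40\right) \left(- \frac{1}{11}\right) + \frac{1}{39} \cdot \frac{1}{66}\right)\right) \left(-46\right) = \left(\frac{5}{2} + \left(\frac{40}{11} + \frac{1}{39} \cdot \frac{1}{66}\right)\right) \left(-46\right) = \left(\frac{5}{2} + \left(\frac{40}{11} + \frac{1}{2574}\right)\right) \left(-46\right) = \left(\frac{5}{2} + \frac{851}{234}\right) \left(-46\right) = \frac{718}{117} \left(-46\right) = - \frac{33028}{117}$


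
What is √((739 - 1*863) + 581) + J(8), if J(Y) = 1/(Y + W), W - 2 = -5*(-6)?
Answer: 1/40 + √457 ≈ 21.403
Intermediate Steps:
W = 32 (W = 2 - 5*(-6) = 2 + 30 = 32)
J(Y) = 1/(32 + Y) (J(Y) = 1/(Y + 32) = 1/(32 + Y))
√((739 - 1*863) + 581) + J(8) = √((739 - 1*863) + 581) + 1/(32 + 8) = √((739 - 863) + 581) + 1/40 = √(-124 + 581) + 1/40 = √457 + 1/40 = 1/40 + √457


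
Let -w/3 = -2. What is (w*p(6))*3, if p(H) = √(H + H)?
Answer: 36*√3 ≈ 62.354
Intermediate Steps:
w = 6 (w = -3*(-2) = 6)
p(H) = √2*√H (p(H) = √(2*H) = √2*√H)
(w*p(6))*3 = (6*(√2*√6))*3 = (6*(2*√3))*3 = (12*√3)*3 = 36*√3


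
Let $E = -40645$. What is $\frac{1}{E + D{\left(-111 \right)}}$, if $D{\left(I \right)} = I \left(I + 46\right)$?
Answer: $- \frac{1}{33430} \approx -2.9913 \cdot 10^{-5}$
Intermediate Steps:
$D{\left(I \right)} = I \left(46 + I\right)$
$\frac{1}{E + D{\left(-111 \right)}} = \frac{1}{-40645 - 111 \left(46 - 111\right)} = \frac{1}{-40645 - -7215} = \frac{1}{-40645 + 7215} = \frac{1}{-33430} = - \frac{1}{33430}$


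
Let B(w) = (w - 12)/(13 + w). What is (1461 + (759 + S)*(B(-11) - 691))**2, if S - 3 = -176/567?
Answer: 91546128683864464/321489 ≈ 2.8476e+11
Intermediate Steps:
B(w) = (-12 + w)/(13 + w)
S = 1525/567 (S = 3 - 176/567 = 1525/567 ≈ 2.6896)
(1461 + (759 + S)*(B(-11) - 691))**2 = (1461 + (759 + 1525/567)*((-12 - 11)/(13 - 11) - 691))**2 = (1461 + 431878*(-23/2 - 691)/567)**2 = (1461 + (431878/567)*(-1405/2))**2 = (1461 - 303394295/567)**2 = (-302565908/567)**2 = 91546128683864464/321489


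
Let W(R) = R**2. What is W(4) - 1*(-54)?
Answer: 70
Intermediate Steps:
W(4) - 1*(-54) = 4**2 - 1*(-54) = 16 + 54 = 70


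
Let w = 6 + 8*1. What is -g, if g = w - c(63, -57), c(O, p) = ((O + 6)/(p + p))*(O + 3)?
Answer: -1025/19 ≈ -53.947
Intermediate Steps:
c(O, p) = (3 + O)*(6 + O)/(2*p) (c(O, p) = ((6 + O)/((2*p)))*(3 + O) = ((6 + O)*(1/(2*p)))*(3 + O) = ((6 + O)/(2*p))*(3 + O) = (3 + O)*(6 + O)/(2*p))
w = 14 (w = 6 + 8 = 14)
g = 1025/19 (g = 14 - (18 + 63² + 9*63)/(2*(-57)) = 14 - (-1)*(18 + 3969 + 567)/(2*57) = 14 - (-1)*4554/(2*57) = 14 - 1*(-759/19) = 14 + 759/19 = 1025/19 ≈ 53.947)
-g = -1*1025/19 = -1025/19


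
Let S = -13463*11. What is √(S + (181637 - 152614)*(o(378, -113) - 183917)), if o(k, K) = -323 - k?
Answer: I*√5358316307 ≈ 73201.0*I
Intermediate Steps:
S = -148093
√(S + (181637 - 152614)*(o(378, -113) - 183917)) = √(-148093 + (181637 - 152614)*((-323 - 1*378) - 183917)) = √(-148093 + 29023*((-323 - 378) - 183917)) = √(-148093 + 29023*(-701 - 183917)) = √(-148093 + 29023*(-184618)) = √(-148093 - 5358168214) = √(-5358316307) = I*√5358316307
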